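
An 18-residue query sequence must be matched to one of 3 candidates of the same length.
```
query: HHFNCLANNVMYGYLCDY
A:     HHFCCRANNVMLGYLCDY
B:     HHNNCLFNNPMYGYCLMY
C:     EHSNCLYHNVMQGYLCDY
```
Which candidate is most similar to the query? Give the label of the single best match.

A

A differs at 3 positions; B differs at 6 positions; C differs at 5 positions. The closest is A.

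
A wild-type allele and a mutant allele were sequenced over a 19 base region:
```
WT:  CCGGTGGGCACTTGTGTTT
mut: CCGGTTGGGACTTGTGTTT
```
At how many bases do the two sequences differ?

2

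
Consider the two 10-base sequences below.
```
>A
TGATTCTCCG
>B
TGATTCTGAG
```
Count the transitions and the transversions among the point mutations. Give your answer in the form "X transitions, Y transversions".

Transitions (purine↔purine or pyrimidine↔pyrimidine): none.
Transversions (purine↔pyrimidine): 8 C→G, 9 C→A.

0 transitions, 2 transversions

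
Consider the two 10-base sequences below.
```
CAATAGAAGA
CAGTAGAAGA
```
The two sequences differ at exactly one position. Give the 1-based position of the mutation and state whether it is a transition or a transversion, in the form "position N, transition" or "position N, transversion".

Position 3 changes A→G. A is a purine and G is a purine, so this is a transition.

position 3, transition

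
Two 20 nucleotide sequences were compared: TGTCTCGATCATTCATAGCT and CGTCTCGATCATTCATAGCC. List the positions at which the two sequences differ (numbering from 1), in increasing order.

1, 20

Scanning 1-based: 1: T/C; 20: T/C.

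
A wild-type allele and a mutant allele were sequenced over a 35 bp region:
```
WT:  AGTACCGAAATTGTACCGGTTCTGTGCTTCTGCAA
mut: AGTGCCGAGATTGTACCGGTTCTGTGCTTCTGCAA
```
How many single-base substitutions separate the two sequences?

2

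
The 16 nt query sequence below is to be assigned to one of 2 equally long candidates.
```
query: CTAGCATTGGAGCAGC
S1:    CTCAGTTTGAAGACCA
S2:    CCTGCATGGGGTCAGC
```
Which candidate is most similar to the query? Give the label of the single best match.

S1 differs at 9 bases; S2 differs at 5 bases. The closest is S2.

S2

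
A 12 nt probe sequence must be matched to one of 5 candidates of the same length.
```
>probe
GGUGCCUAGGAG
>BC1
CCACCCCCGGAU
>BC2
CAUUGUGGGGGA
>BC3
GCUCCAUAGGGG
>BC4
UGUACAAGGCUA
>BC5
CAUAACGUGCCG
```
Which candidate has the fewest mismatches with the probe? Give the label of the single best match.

BC3

BC1 differs at 7 bases; BC2 differs at 9 bases; BC3 differs at 4 bases; BC4 differs at 8 bases; BC5 differs at 8 bases. The closest is BC3.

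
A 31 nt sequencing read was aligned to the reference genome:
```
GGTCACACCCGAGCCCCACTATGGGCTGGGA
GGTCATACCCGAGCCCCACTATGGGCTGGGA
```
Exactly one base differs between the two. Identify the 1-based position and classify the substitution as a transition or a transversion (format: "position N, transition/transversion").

Position 6 changes C→T. C is a pyrimidine and T is a pyrimidine, so this is a transition.

position 6, transition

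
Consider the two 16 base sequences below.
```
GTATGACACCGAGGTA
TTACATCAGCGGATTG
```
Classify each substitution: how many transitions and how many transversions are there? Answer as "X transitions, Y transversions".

Mismatches (1-based):
base 1: G→T (purine→pyrimidine, transversion)
base 4: T→C (pyrimidine→pyrimidine, transition)
base 5: G→A (purine→purine, transition)
base 6: A→T (purine→pyrimidine, transversion)
base 9: C→G (pyrimidine→purine, transversion)
base 12: A→G (purine→purine, transition)
base 13: G→A (purine→purine, transition)
base 14: G→T (purine→pyrimidine, transversion)
base 16: A→G (purine→purine, transition)

5 transitions, 4 transversions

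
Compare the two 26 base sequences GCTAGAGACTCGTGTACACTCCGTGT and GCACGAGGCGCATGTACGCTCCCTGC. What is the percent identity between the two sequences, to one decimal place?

69.2%

Mismatches at positions 3, 4, 8, 10, 12, 18, 23, 26 (1-based): 8 of 26.
Identical positions: 18/26 = 69.23% → 69.2%.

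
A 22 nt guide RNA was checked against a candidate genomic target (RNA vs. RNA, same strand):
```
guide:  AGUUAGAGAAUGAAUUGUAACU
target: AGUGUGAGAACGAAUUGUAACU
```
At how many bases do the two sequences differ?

Comparing position by position, 3 bases differ: 4 (U/G), 5 (A/U), 11 (U/C).

3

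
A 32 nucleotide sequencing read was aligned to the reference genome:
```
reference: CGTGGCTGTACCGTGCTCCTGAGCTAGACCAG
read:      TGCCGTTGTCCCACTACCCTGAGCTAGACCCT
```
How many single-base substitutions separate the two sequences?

12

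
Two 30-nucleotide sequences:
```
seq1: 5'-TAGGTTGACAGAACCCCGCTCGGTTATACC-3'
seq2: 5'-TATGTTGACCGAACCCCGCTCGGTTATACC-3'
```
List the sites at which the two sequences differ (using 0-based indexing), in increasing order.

2, 9

Scanning 0-based: 2: G/T; 9: A/C.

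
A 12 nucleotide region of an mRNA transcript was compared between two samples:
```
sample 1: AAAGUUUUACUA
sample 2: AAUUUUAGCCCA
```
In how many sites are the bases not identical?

Mismatches (1-based): site 3: A→U; site 4: G→U; site 7: U→A; site 8: U→G; site 9: A→C; site 11: U→C.

6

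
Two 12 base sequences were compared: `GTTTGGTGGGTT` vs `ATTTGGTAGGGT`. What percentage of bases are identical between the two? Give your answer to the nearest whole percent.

75%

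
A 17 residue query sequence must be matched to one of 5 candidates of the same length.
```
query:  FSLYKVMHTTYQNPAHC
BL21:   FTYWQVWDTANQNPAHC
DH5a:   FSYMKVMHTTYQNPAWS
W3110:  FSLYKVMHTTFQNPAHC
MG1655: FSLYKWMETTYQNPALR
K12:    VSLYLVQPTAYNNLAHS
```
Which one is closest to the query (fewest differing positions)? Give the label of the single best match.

W3110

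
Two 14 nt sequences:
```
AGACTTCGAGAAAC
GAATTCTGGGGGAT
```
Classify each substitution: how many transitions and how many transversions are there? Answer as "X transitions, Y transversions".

9 transitions, 0 transversions

Transitions (purine↔purine or pyrimidine↔pyrimidine): 1 A→G, 2 G→A, 4 C→T, 6 T→C, 7 C→T, 9 A→G, 11 A→G, 12 A→G, 14 C→T.
Transversions (purine↔pyrimidine): none.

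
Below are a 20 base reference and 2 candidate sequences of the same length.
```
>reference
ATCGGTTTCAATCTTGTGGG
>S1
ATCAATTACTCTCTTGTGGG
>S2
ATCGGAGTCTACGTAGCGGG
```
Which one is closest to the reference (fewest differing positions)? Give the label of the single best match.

S1

Hamming distances to reference — S1: 5; S2: 7.
Smallest is S1 with 5 mismatches.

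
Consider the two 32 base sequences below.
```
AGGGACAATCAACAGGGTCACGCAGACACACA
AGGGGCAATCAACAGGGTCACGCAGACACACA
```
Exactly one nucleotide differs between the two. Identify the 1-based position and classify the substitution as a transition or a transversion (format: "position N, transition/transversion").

The sequences differ only at position 5: A→G (purine→purine), a transition.

position 5, transition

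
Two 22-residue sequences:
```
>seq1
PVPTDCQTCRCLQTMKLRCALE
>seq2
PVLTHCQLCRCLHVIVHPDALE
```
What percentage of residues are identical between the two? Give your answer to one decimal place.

Mismatches at positions 3, 5, 8, 13, 14, 15, 16, 17, 18, 19 (1-based): 10 of 22.
Identical positions: 12/22 = 54.55% → 54.5%.

54.5%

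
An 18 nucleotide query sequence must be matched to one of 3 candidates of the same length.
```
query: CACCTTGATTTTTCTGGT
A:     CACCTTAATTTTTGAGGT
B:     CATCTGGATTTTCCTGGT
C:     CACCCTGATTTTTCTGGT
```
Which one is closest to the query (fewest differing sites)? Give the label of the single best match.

Hamming distances to query — A: 3; B: 3; C: 1.
Smallest is C with 1 mismatch.

C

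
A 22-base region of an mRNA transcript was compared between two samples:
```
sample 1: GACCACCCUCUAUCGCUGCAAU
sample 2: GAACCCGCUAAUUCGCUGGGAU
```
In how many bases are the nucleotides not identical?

The sequences differ at bases 3, 5, 7, 10, 11, 12, 19, 20 (1-based) — 8 in total.

8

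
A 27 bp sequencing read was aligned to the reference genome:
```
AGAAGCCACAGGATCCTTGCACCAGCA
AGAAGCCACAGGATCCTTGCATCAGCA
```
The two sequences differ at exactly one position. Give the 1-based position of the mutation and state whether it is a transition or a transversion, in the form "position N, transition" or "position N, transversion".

Position 22 changes C→T. C is a pyrimidine and T is a pyrimidine, so this is a transition.

position 22, transition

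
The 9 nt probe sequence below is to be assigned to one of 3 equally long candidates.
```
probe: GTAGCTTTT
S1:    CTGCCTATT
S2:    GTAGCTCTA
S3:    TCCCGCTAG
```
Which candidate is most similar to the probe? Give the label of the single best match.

Hamming distances to probe — S1: 4; S2: 2; S3: 8.
Smallest is S2 with 2 mismatches.

S2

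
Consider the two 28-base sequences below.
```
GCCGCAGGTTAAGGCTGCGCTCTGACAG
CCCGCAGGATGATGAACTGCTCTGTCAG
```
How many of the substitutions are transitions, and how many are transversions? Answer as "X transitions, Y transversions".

Transitions (purine↔purine or pyrimidine↔pyrimidine): 11 A→G, 18 C→T.
Transversions (purine↔pyrimidine): 1 G→C, 9 T→A, 13 G→T, 15 C→A, 16 T→A, 17 G→C, 25 A→T.

2 transitions, 7 transversions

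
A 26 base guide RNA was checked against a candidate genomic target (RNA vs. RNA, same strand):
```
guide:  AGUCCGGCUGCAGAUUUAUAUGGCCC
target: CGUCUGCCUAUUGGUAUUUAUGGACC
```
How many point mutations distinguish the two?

10

The sequences differ at bases 1, 5, 7, 10, 11, 12, 14, 16, 18, 24 (1-based) — 10 in total.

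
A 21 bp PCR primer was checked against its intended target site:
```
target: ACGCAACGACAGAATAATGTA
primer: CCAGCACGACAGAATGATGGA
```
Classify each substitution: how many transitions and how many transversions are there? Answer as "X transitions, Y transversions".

2 transitions, 4 transversions

Transitions (purine↔purine or pyrimidine↔pyrimidine): 3 G→A, 16 A→G.
Transversions (purine↔pyrimidine): 1 A→C, 4 C→G, 5 A→C, 20 T→G.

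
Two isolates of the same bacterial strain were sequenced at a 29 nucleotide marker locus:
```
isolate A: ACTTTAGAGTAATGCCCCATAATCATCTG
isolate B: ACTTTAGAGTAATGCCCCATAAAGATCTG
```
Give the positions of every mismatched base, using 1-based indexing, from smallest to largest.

Scanning 1-based: 23: T/A; 24: C/G.

23, 24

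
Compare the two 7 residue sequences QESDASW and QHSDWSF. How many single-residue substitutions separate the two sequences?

3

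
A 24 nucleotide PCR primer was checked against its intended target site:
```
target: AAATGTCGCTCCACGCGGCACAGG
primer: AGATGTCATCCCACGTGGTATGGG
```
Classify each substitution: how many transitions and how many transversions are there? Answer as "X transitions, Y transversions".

Mismatches (1-based):
position 2: A→G (purine→purine, transition)
position 8: G→A (purine→purine, transition)
position 9: C→T (pyrimidine→pyrimidine, transition)
position 10: T→C (pyrimidine→pyrimidine, transition)
position 16: C→T (pyrimidine→pyrimidine, transition)
position 19: C→T (pyrimidine→pyrimidine, transition)
position 21: C→T (pyrimidine→pyrimidine, transition)
position 22: A→G (purine→purine, transition)

8 transitions, 0 transversions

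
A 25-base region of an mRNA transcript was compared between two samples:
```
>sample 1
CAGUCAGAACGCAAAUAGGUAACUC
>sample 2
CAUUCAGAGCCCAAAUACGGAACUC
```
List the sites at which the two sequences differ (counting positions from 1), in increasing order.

3, 9, 11, 18, 20

Differences at site 3 (G→U), site 9 (A→G), site 11 (G→C), site 18 (G→C), site 20 (U→G).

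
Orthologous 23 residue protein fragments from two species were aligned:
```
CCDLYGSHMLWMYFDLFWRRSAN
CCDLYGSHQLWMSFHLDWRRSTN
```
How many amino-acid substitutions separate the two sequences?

5

Comparing position by position, 5 residues differ: 9 (M/Q), 13 (Y/S), 15 (D/H), 17 (F/D), 22 (A/T).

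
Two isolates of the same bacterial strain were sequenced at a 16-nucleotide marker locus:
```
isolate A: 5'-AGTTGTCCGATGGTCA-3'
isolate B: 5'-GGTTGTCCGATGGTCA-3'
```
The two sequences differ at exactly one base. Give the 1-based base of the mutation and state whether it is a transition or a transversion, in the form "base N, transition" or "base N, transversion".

The sequences differ only at base 1: A→G (purine→purine), a transition.

base 1, transition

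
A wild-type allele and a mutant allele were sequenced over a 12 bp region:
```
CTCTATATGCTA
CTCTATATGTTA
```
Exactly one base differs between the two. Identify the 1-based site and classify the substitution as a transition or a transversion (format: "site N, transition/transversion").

site 10, transition

Site 10 changes C→T. C is a pyrimidine and T is a pyrimidine, so this is a transition.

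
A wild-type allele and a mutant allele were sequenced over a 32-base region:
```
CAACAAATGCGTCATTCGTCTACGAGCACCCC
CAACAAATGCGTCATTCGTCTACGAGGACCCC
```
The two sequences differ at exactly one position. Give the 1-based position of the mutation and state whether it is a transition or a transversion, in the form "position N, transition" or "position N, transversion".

position 27, transversion

The sequences differ only at position 27: C→G (pyrimidine→purine), a transversion.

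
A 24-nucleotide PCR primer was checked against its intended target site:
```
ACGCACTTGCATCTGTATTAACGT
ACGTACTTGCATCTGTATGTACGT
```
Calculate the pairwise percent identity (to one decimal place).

87.5%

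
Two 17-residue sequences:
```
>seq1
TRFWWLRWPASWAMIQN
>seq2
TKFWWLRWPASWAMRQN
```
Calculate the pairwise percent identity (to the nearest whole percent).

88%

Mismatches at positions 2, 15 (1-based): 2 of 17.
Identical positions: 15/17 = 88.24% → 88%.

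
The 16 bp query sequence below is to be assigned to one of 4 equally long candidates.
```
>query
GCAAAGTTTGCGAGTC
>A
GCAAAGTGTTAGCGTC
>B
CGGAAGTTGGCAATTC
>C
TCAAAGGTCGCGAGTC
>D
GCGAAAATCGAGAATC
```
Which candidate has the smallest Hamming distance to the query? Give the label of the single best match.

Hamming distances to query — A: 4; B: 6; C: 3; D: 6.
Smallest is C with 3 mismatches.

C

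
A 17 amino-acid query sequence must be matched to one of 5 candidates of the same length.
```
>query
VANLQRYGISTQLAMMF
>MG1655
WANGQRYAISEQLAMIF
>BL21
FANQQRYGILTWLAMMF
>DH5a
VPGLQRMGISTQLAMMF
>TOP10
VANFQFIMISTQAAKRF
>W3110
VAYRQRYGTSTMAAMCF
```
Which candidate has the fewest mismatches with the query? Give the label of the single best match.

DH5a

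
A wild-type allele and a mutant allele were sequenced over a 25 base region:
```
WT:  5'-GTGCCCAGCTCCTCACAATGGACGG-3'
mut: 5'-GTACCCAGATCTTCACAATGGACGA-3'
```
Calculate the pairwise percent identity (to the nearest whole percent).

Mismatches at positions 3, 9, 12, 25 (1-based): 4 of 25.
Identical positions: 21/25 = 84% → 84%.

84%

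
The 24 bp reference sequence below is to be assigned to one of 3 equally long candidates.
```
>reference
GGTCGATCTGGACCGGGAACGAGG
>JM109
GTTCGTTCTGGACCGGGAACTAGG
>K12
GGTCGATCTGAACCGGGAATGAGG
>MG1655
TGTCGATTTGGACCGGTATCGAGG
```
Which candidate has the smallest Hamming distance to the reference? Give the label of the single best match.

K12

Hamming distances to reference — JM109: 3; K12: 2; MG1655: 4.
Smallest is K12 with 2 mismatches.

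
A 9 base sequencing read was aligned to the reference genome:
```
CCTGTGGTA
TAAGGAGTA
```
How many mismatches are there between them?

5

Comparing position by position, 5 positions differ: 1 (C/T), 2 (C/A), 3 (T/A), 5 (T/G), 6 (G/A).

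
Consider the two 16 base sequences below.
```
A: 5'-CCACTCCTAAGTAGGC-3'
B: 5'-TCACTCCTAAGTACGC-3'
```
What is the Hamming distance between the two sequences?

2

Comparing position by position, 2 sites differ: 1 (C/T), 14 (G/C).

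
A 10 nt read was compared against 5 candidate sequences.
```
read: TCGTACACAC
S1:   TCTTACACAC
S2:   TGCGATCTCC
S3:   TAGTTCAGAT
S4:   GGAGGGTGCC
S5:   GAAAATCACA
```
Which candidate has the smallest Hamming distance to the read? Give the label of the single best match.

S1 differs at 1 site; S2 differs at 7 sites; S3 differs at 4 sites; S4 differs at 9 sites; S5 differs at 9 sites. The closest is S1.

S1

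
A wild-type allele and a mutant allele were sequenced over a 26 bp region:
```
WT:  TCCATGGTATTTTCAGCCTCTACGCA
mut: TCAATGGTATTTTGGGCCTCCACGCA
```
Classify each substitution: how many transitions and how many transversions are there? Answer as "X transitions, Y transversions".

Transitions (purine↔purine or pyrimidine↔pyrimidine): 15 A→G, 21 T→C.
Transversions (purine↔pyrimidine): 3 C→A, 14 C→G.

2 transitions, 2 transversions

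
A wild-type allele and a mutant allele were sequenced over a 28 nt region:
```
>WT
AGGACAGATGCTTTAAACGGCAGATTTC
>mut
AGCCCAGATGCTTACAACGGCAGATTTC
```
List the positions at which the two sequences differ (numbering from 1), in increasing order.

3, 4, 14, 15

Scanning 1-based: 3: G/C; 4: A/C; 14: T/A; 15: A/C.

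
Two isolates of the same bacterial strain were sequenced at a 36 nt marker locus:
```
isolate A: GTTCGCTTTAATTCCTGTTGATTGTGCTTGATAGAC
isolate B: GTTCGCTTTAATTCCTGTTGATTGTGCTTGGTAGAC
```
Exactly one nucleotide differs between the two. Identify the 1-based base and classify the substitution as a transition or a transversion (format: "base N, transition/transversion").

Base 31 changes A→G. A is a purine and G is a purine, so this is a transition.

base 31, transition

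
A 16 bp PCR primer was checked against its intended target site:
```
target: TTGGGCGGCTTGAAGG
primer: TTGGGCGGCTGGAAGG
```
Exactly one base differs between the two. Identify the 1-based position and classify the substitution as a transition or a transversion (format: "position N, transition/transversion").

position 11, transversion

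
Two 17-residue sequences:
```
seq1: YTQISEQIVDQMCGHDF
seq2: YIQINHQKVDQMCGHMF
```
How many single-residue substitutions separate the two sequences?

Comparing position by position, 5 residues differ: 2 (T/I), 5 (S/N), 6 (E/H), 8 (I/K), 16 (D/M).

5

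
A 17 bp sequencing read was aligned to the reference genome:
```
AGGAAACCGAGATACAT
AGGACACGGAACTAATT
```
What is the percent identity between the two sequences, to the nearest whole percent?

65%

6 positions differ (5, 8, 11, 12, 15, 16), so 11 of 17 match: 11/17 = 64.71%.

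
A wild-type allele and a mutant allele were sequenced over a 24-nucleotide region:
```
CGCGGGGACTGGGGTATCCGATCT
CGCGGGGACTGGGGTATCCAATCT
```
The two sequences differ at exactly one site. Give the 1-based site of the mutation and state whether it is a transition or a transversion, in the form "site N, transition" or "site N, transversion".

site 20, transition

Site 20 changes G→A. G is a purine and A is a purine, so this is a transition.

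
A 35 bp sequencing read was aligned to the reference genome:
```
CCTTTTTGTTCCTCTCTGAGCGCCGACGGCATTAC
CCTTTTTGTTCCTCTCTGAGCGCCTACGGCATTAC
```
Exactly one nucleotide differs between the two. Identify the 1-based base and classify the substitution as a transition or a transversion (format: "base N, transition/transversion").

base 25, transversion

Base 25 changes G→T. G is a purine and T is a pyrimidine, so this is a transversion.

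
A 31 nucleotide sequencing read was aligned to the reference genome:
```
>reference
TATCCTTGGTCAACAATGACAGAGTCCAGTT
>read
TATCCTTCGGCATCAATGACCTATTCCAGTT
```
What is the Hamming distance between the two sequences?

6

Comparing position by position, 6 bases differ: 8 (G/C), 10 (T/G), 13 (A/T), 21 (A/C), 22 (G/T), 24 (G/T).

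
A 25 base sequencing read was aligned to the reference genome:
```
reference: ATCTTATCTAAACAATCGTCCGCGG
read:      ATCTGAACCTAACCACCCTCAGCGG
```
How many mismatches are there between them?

Comparing position by position, 8 sites differ: 5 (T/G), 7 (T/A), 9 (T/C), 10 (A/T), 14 (A/C), 16 (T/C), 18 (G/C), 21 (C/A).

8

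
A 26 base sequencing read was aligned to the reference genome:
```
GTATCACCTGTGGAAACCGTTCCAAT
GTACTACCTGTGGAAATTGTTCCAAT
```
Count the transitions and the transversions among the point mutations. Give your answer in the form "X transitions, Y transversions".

4 transitions, 0 transversions

Transitions (purine↔purine or pyrimidine↔pyrimidine): 4 T→C, 5 C→T, 17 C→T, 18 C→T.
Transversions (purine↔pyrimidine): none.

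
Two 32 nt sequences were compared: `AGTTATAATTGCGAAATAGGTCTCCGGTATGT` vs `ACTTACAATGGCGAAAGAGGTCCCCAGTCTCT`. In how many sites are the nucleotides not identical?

8

Comparing position by position, 8 sites differ: 2 (G/C), 6 (T/C), 10 (T/G), 17 (T/G), 23 (T/C), 26 (G/A), 29 (A/C), 31 (G/C).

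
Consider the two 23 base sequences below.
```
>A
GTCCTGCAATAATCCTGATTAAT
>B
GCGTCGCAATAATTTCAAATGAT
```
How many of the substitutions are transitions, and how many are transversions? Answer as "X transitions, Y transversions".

Mismatches (1-based):
site 2: T→C (pyrimidine→pyrimidine, transition)
site 3: C→G (pyrimidine→purine, transversion)
site 4: C→T (pyrimidine→pyrimidine, transition)
site 5: T→C (pyrimidine→pyrimidine, transition)
site 14: C→T (pyrimidine→pyrimidine, transition)
site 15: C→T (pyrimidine→pyrimidine, transition)
site 16: T→C (pyrimidine→pyrimidine, transition)
site 17: G→A (purine→purine, transition)
site 19: T→A (pyrimidine→purine, transversion)
site 21: A→G (purine→purine, transition)

8 transitions, 2 transversions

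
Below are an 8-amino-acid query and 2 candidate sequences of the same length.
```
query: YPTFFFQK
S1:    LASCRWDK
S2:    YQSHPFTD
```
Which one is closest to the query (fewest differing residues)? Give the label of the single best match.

Hamming distances to query — S1: 7; S2: 6.
Smallest is S2 with 6 mismatches.

S2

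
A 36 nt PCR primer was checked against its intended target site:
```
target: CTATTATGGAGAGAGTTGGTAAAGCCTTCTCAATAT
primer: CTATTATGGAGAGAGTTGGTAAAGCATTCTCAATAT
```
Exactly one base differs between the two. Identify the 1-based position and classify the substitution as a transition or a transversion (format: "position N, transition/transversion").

The sequences differ only at position 26: C→A (pyrimidine→purine), a transversion.

position 26, transversion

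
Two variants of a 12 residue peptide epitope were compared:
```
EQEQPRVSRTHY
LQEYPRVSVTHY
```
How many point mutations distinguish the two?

Comparing position by position, 3 residues differ: 1 (E/L), 4 (Q/Y), 9 (R/V).

3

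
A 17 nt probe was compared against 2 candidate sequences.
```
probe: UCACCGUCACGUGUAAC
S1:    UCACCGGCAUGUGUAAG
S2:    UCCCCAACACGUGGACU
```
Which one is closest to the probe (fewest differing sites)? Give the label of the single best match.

Hamming distances to probe — S1: 3; S2: 6.
Smallest is S1 with 3 mismatches.

S1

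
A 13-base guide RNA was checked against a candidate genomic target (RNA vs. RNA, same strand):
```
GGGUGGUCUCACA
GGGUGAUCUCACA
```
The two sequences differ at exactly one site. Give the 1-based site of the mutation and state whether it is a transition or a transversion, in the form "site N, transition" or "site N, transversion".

The sequences differ only at site 6: G→A (purine→purine), a transition.

site 6, transition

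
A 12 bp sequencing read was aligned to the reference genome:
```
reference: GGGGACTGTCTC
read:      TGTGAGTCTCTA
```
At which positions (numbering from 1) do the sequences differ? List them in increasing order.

1, 3, 6, 8, 12

Differences at position 1 (G→T), position 3 (G→T), position 6 (C→G), position 8 (G→C), position 12 (C→A).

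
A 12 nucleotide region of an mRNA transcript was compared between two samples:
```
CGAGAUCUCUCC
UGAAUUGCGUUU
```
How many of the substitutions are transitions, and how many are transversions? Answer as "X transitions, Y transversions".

5 transitions, 3 transversions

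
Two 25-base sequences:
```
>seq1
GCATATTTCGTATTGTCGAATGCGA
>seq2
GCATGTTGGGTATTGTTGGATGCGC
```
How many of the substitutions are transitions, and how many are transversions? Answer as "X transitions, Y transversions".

3 transitions, 3 transversions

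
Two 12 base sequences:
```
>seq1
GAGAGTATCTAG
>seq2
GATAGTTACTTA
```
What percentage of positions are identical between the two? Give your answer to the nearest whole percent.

58%

5 positions differ (3, 7, 8, 11, 12), so 7 of 12 match: 7/12 = 58.33%.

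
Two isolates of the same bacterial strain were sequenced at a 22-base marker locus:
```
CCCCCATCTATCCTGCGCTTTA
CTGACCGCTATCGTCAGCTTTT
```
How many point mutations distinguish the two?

Comparing position by position, 9 bases differ: 2 (C/T), 3 (C/G), 4 (C/A), 6 (A/C), 7 (T/G), 13 (C/G), 15 (G/C), 16 (C/A), 22 (A/T).

9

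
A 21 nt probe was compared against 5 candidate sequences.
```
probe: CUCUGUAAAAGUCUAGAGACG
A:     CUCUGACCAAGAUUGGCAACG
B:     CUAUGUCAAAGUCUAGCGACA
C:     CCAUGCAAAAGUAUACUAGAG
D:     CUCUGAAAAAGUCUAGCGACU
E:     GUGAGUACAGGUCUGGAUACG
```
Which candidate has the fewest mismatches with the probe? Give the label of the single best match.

A differs at 8 bases; B differs at 4 bases; C differs at 9 bases; D differs at 3 bases; E differs at 7 bases. The closest is D.

D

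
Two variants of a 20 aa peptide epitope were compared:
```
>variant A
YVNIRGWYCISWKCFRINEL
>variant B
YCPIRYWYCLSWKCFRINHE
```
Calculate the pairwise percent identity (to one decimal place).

6 positions differ (2, 3, 6, 10, 19, 20), so 14 of 20 match: 14/20 = 70%.

70.0%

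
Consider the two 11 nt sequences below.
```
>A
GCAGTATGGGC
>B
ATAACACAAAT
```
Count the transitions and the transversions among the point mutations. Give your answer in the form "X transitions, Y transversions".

9 transitions, 0 transversions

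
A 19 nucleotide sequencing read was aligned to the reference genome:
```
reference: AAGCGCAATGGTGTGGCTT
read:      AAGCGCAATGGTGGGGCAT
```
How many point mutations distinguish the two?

2

The sequences differ at positions 14, 18 (1-based) — 2 in total.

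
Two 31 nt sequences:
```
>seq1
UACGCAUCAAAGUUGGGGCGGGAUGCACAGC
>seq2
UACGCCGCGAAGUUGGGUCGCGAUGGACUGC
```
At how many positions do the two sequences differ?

The sequences differ at positions 6, 7, 9, 18, 21, 26, 29 (1-based) — 7 in total.

7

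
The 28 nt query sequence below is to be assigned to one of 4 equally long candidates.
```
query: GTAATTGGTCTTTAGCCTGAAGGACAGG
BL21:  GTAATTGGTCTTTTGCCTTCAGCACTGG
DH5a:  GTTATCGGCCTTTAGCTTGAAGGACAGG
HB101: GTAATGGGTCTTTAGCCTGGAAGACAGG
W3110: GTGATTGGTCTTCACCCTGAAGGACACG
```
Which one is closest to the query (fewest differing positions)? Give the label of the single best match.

BL21 differs at 5 positions; DH5a differs at 4 positions; HB101 differs at 3 positions; W3110 differs at 4 positions. The closest is HB101.

HB101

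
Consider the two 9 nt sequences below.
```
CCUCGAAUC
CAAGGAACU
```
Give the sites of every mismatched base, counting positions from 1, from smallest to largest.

2, 3, 4, 8, 9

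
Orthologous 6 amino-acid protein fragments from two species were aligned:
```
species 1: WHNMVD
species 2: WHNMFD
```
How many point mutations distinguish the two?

Mismatches (1-based): residue 5: V→F.

1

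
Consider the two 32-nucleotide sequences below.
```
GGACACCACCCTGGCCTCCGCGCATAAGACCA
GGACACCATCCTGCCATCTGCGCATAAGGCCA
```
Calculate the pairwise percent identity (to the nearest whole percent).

Mismatches at positions 9, 14, 16, 19, 29 (1-based): 5 of 32.
Identical positions: 27/32 = 84.38% → 84%.

84%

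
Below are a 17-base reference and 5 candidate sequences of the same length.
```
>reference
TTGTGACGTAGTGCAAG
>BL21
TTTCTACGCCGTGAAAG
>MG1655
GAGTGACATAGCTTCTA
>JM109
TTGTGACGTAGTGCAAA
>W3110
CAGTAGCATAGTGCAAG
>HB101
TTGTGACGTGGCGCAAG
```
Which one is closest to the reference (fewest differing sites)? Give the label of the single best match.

BL21 differs at 6 sites; MG1655 differs at 9 sites; JM109 differs at 1 site; W3110 differs at 5 sites; HB101 differs at 2 sites. The closest is JM109.

JM109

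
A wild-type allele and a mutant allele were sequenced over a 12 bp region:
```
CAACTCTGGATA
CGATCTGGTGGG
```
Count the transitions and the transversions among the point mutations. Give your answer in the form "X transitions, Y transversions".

6 transitions, 3 transversions

Mismatches (1-based):
base 2: A→G (purine→purine, transition)
base 4: C→T (pyrimidine→pyrimidine, transition)
base 5: T→C (pyrimidine→pyrimidine, transition)
base 6: C→T (pyrimidine→pyrimidine, transition)
base 7: T→G (pyrimidine→purine, transversion)
base 9: G→T (purine→pyrimidine, transversion)
base 10: A→G (purine→purine, transition)
base 11: T→G (pyrimidine→purine, transversion)
base 12: A→G (purine→purine, transition)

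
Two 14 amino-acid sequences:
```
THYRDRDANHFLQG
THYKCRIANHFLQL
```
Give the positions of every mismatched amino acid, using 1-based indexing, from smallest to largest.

4, 5, 7, 14

Scanning 1-based: 4: R/K; 5: D/C; 7: D/I; 14: G/L.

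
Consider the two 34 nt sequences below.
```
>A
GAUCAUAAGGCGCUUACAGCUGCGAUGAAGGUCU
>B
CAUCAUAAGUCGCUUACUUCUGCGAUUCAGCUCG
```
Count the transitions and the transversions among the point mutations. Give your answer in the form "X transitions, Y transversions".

Transitions (purine↔purine or pyrimidine↔pyrimidine): none.
Transversions (purine↔pyrimidine): 1 G→C, 10 G→U, 18 A→U, 19 G→U, 27 G→U, 28 A→C, 31 G→C, 34 U→G.

0 transitions, 8 transversions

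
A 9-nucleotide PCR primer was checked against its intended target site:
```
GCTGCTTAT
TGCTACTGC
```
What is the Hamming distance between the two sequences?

Comparing position by position, 8 positions differ: 1 (G/T), 2 (C/G), 3 (T/C), 4 (G/T), 5 (C/A), 6 (T/C), 8 (A/G), 9 (T/C).

8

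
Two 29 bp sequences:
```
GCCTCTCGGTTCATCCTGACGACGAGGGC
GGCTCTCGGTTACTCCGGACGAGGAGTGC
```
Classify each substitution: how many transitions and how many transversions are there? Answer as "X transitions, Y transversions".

0 transitions, 6 transversions

Mismatches (1-based):
site 2: C→G (pyrimidine→purine, transversion)
site 12: C→A (pyrimidine→purine, transversion)
site 13: A→C (purine→pyrimidine, transversion)
site 17: T→G (pyrimidine→purine, transversion)
site 23: C→G (pyrimidine→purine, transversion)
site 27: G→T (purine→pyrimidine, transversion)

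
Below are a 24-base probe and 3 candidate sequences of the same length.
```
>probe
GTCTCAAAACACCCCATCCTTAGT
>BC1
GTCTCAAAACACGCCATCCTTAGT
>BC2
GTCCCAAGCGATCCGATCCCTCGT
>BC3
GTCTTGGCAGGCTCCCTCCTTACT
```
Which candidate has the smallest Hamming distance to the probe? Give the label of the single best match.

Hamming distances to probe — BC1: 1; BC2: 8; BC3: 9.
Smallest is BC1 with 1 mismatch.

BC1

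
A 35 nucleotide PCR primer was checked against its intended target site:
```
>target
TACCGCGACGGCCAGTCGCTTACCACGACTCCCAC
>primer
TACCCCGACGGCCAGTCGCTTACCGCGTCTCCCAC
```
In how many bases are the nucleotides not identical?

3

Mismatches (1-based): base 5: G→C; base 25: A→G; base 28: A→T.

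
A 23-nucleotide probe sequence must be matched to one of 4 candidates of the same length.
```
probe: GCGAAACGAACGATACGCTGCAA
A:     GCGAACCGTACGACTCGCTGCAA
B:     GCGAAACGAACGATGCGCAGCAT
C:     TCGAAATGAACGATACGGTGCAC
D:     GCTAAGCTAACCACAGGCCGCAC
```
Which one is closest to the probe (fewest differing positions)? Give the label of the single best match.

B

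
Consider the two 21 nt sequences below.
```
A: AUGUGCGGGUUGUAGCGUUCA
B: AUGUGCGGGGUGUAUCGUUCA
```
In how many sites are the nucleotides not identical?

Mismatches (1-based): site 10: U→G; site 15: G→U.

2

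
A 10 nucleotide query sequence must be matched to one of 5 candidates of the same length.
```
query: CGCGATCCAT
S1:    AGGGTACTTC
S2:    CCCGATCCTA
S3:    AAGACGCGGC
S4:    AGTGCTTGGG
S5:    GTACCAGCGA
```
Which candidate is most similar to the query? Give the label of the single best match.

S2

S1 differs at 7 positions; S2 differs at 3 positions; S3 differs at 9 positions; S4 differs at 7 positions; S5 differs at 9 positions. The closest is S2.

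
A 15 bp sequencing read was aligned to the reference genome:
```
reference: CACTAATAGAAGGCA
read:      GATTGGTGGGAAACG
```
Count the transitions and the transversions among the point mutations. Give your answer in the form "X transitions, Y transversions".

Transitions (purine↔purine or pyrimidine↔pyrimidine): 3 C→T, 5 A→G, 6 A→G, 8 A→G, 10 A→G, 12 G→A, 13 G→A, 15 A→G.
Transversions (purine↔pyrimidine): 1 C→G.

8 transitions, 1 transversion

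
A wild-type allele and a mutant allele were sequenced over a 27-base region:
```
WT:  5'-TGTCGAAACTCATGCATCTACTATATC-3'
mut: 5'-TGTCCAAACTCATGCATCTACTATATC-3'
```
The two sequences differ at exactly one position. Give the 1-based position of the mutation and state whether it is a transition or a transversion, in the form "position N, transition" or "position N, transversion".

position 5, transversion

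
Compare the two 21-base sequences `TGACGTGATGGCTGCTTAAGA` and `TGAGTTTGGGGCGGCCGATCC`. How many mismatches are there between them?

Comparing position by position, 11 positions differ: 4 (C/G), 5 (G/T), 7 (G/T), 8 (A/G), 9 (T/G), 13 (T/G), 16 (T/C), 17 (T/G), 19 (A/T), 20 (G/C), 21 (A/C).

11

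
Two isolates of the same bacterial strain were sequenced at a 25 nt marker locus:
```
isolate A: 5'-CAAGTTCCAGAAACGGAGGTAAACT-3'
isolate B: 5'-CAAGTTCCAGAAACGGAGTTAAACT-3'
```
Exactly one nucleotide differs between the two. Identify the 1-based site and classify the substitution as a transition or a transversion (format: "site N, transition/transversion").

The sequences differ only at site 19: G→T (purine→pyrimidine), a transversion.

site 19, transversion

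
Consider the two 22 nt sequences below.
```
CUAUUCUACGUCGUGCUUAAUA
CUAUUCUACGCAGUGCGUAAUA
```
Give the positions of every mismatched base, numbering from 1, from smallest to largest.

11, 12, 17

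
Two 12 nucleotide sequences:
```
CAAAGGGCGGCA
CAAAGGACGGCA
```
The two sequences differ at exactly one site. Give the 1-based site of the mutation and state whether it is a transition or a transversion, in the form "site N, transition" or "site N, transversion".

site 7, transition

Site 7 changes G→A. G is a purine and A is a purine, so this is a transition.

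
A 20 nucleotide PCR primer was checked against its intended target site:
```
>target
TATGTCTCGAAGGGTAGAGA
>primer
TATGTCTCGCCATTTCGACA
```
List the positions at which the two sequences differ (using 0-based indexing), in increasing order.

9, 10, 11, 12, 13, 15, 18

Differences at position 9 (A→C), position 10 (A→C), position 11 (G→A), position 12 (G→T), position 13 (G→T), position 15 (A→C), position 18 (G→C).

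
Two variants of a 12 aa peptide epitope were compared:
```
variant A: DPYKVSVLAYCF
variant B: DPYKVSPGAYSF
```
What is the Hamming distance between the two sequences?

The sequences differ at positions 7, 8, 11 (1-based) — 3 in total.

3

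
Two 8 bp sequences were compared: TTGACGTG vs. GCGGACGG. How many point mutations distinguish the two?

Comparing position by position, 6 bases differ: 1 (T/G), 2 (T/C), 4 (A/G), 5 (C/A), 6 (G/C), 7 (T/G).

6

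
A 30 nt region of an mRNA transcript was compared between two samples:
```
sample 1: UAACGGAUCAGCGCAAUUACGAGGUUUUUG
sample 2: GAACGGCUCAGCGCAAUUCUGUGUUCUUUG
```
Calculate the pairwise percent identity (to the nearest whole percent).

Mismatches at positions 1, 7, 19, 20, 22, 24, 26 (1-based): 7 of 30.
Identical positions: 23/30 = 76.67% → 77%.

77%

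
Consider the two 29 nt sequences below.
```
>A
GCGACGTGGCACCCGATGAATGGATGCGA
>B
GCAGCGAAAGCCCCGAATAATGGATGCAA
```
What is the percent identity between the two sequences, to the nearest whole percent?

10 positions differ (3, 4, 7, 8, 9, 10, 11, 17, 18, 28), so 19 of 29 match: 19/29 = 65.52%.

66%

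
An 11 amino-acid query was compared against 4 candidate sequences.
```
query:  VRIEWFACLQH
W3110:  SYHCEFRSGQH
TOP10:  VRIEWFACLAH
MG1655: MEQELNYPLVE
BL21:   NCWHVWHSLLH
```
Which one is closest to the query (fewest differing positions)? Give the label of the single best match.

Hamming distances to query — W3110: 8; TOP10: 1; MG1655: 9; BL21: 9.
Smallest is TOP10 with 1 mismatch.

TOP10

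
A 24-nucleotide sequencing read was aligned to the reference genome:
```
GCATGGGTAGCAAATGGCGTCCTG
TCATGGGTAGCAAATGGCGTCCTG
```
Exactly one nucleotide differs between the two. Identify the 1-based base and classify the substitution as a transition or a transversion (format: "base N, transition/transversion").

base 1, transversion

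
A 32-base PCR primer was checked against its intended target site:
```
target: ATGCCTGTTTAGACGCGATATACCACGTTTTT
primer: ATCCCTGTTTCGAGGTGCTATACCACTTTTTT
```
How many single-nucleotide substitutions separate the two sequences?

The sequences differ at positions 3, 11, 14, 16, 18, 27 (1-based) — 6 in total.

6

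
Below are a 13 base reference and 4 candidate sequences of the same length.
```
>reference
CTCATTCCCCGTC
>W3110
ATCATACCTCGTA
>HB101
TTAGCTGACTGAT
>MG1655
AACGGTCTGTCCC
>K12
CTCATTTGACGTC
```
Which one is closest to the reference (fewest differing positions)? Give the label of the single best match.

Hamming distances to reference — W3110: 4; HB101: 9; MG1655: 9; K12: 3.
Smallest is K12 with 3 mismatches.

K12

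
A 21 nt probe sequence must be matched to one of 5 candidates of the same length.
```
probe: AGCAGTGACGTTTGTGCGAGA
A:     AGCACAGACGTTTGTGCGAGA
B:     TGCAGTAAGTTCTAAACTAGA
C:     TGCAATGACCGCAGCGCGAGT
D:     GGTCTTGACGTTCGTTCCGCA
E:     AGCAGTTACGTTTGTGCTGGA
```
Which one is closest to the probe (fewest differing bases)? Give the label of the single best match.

A

Hamming distances to probe — A: 2; B: 9; C: 8; D: 9; E: 3.
Smallest is A with 2 mismatches.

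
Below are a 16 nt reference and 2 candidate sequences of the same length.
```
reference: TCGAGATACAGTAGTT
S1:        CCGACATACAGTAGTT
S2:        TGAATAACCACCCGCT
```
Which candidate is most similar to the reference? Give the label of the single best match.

S1

S1 differs at 2 sites; S2 differs at 9 sites. The closest is S1.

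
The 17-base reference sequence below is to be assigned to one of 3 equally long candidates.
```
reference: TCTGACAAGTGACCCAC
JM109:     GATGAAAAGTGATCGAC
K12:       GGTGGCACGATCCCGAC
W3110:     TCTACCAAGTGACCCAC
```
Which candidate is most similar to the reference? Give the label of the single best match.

W3110

Hamming distances to reference — JM109: 5; K12: 8; W3110: 2.
Smallest is W3110 with 2 mismatches.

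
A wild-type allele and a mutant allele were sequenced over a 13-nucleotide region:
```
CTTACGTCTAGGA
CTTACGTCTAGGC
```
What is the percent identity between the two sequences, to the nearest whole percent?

1 position differs (13), so 12 of 13 match: 12/13 = 92.31%.

92%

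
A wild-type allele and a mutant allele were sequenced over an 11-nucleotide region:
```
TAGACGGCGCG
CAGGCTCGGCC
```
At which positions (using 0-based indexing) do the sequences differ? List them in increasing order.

0, 3, 5, 6, 7, 10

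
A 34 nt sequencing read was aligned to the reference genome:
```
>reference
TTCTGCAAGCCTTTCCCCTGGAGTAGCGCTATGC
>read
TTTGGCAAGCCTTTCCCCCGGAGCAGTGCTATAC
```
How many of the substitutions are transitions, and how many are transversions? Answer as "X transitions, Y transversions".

5 transitions, 1 transversion

Mismatches (1-based):
base 3: C→T (pyrimidine→pyrimidine, transition)
base 4: T→G (pyrimidine→purine, transversion)
base 19: T→C (pyrimidine→pyrimidine, transition)
base 24: T→C (pyrimidine→pyrimidine, transition)
base 27: C→T (pyrimidine→pyrimidine, transition)
base 33: G→A (purine→purine, transition)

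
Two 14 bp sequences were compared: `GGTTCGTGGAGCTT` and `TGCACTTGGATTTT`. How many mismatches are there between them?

6

Comparing position by position, 6 positions differ: 1 (G/T), 3 (T/C), 4 (T/A), 6 (G/T), 11 (G/T), 12 (C/T).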